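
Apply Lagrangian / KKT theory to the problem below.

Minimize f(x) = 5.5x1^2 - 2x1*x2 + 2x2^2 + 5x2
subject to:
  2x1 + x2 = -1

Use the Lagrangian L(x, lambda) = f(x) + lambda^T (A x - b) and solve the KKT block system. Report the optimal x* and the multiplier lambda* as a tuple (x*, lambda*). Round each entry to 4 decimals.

Form the Lagrangian:
  L(x, lambda) = (1/2) x^T Q x + c^T x + lambda^T (A x - b)
Stationarity (grad_x L = 0): Q x + c + A^T lambda = 0.
Primal feasibility: A x = b.

This gives the KKT block system:
  [ Q   A^T ] [ x     ]   [-c ]
  [ A    0  ] [ lambda ] = [ b ]

Solving the linear system:
  x*      = (0, -1)
  lambda* = (-1)
  f(x*)   = -3

x* = (0, -1), lambda* = (-1)


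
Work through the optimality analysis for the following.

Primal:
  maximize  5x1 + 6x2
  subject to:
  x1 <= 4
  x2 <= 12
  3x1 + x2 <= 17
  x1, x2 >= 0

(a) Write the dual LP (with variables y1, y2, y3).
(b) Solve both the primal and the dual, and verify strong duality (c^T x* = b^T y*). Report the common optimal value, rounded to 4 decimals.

The standard primal-dual pair for 'max c^T x s.t. A x <= b, x >= 0' is:
  Dual:  min b^T y  s.t.  A^T y >= c,  y >= 0.

So the dual LP is:
  minimize  4y1 + 12y2 + 17y3
  subject to:
    y1 + 3y3 >= 5
    y2 + y3 >= 6
    y1, y2, y3 >= 0

Solving the primal: x* = (1.6667, 12).
  primal value c^T x* = 80.3333.
Solving the dual: y* = (0, 4.3333, 1.6667).
  dual value b^T y* = 80.3333.
Strong duality: c^T x* = b^T y*. Confirmed.

80.3333


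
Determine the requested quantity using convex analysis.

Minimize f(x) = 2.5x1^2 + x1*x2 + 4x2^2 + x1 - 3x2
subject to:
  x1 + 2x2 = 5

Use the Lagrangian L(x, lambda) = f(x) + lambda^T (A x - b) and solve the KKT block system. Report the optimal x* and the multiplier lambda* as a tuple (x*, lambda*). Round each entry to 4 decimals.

Form the Lagrangian:
  L(x, lambda) = (1/2) x^T Q x + c^T x + lambda^T (A x - b)
Stationarity (grad_x L = 0): Q x + c + A^T lambda = 0.
Primal feasibility: A x = b.

This gives the KKT block system:
  [ Q   A^T ] [ x     ]   [-c ]
  [ A    0  ] [ lambda ] = [ b ]

Solving the linear system:
  x*      = (0.8333, 2.0833)
  lambda* = (-7.25)
  f(x*)   = 15.4167

x* = (0.8333, 2.0833), lambda* = (-7.25)


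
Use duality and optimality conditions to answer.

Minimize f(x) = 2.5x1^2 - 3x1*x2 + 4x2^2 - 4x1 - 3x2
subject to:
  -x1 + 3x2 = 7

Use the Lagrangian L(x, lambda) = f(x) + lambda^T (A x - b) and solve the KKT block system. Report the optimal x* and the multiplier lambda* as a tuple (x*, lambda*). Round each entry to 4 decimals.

Form the Lagrangian:
  L(x, lambda) = (1/2) x^T Q x + c^T x + lambda^T (A x - b)
Stationarity (grad_x L = 0): Q x + c + A^T lambda = 0.
Primal feasibility: A x = b.

This gives the KKT block system:
  [ Q   A^T ] [ x     ]   [-c ]
  [ A    0  ] [ lambda ] = [ b ]

Solving the linear system:
  x*      = (1.4857, 2.8286)
  lambda* = (-5.0571)
  f(x*)   = 10.4857

x* = (1.4857, 2.8286), lambda* = (-5.0571)


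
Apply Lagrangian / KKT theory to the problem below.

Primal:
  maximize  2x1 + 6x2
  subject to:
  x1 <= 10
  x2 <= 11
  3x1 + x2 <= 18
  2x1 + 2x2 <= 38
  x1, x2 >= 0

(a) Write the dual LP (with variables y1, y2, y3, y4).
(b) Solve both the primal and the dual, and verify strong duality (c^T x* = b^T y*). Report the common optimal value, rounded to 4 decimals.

The standard primal-dual pair for 'max c^T x s.t. A x <= b, x >= 0' is:
  Dual:  min b^T y  s.t.  A^T y >= c,  y >= 0.

So the dual LP is:
  minimize  10y1 + 11y2 + 18y3 + 38y4
  subject to:
    y1 + 3y3 + 2y4 >= 2
    y2 + y3 + 2y4 >= 6
    y1, y2, y3, y4 >= 0

Solving the primal: x* = (2.3333, 11).
  primal value c^T x* = 70.6667.
Solving the dual: y* = (0, 5.3333, 0.6667, 0).
  dual value b^T y* = 70.6667.
Strong duality: c^T x* = b^T y*. Confirmed.

70.6667


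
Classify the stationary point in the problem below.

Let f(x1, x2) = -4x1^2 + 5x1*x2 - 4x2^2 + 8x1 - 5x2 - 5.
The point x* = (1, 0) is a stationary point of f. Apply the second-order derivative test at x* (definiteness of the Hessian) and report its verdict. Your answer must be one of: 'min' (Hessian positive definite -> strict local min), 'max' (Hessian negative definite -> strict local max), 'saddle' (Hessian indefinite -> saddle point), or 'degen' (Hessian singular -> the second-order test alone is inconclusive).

Compute the Hessian H = grad^2 f:
  H = [[-8, 5], [5, -8]]
Verify stationarity: grad f(x*) = H x* + g = (0, 0).
Eigenvalues of H: -13, -3.
Both eigenvalues < 0, so H is negative definite -> x* is a strict local max.

max


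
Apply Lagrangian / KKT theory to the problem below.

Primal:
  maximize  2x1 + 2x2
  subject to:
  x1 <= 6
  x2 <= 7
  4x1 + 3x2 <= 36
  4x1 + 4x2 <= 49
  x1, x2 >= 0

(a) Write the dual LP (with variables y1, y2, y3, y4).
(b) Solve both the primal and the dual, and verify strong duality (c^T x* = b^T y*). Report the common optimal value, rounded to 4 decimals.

The standard primal-dual pair for 'max c^T x s.t. A x <= b, x >= 0' is:
  Dual:  min b^T y  s.t.  A^T y >= c,  y >= 0.

So the dual LP is:
  minimize  6y1 + 7y2 + 36y3 + 49y4
  subject to:
    y1 + 4y3 + 4y4 >= 2
    y2 + 3y3 + 4y4 >= 2
    y1, y2, y3, y4 >= 0

Solving the primal: x* = (3.75, 7).
  primal value c^T x* = 21.5.
Solving the dual: y* = (0, 0.5, 0.5, 0).
  dual value b^T y* = 21.5.
Strong duality: c^T x* = b^T y*. Confirmed.

21.5


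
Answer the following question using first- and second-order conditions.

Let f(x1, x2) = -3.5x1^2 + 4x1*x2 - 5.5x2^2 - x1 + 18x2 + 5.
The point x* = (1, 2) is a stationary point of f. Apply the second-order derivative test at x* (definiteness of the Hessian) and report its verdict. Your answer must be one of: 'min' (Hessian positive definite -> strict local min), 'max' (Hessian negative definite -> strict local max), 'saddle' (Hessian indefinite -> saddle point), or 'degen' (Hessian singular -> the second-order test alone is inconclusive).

Compute the Hessian H = grad^2 f:
  H = [[-7, 4], [4, -11]]
Verify stationarity: grad f(x*) = H x* + g = (0, 0).
Eigenvalues of H: -13.4721, -4.5279.
Both eigenvalues < 0, so H is negative definite -> x* is a strict local max.

max


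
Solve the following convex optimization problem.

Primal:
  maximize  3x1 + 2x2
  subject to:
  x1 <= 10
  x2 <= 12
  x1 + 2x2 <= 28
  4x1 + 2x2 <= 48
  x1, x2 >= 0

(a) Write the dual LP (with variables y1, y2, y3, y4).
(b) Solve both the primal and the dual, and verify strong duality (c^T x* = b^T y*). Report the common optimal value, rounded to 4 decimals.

The standard primal-dual pair for 'max c^T x s.t. A x <= b, x >= 0' is:
  Dual:  min b^T y  s.t.  A^T y >= c,  y >= 0.

So the dual LP is:
  minimize  10y1 + 12y2 + 28y3 + 48y4
  subject to:
    y1 + y3 + 4y4 >= 3
    y2 + 2y3 + 2y4 >= 2
    y1, y2, y3, y4 >= 0

Solving the primal: x* = (6.6667, 10.6667).
  primal value c^T x* = 41.3333.
Solving the dual: y* = (0, 0, 0.3333, 0.6667).
  dual value b^T y* = 41.3333.
Strong duality: c^T x* = b^T y*. Confirmed.

41.3333


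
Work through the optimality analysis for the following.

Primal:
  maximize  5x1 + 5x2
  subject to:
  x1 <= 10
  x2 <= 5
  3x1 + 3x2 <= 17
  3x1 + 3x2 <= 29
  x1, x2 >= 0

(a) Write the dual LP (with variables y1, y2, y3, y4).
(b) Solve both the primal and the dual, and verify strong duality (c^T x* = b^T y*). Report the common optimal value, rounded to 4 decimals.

The standard primal-dual pair for 'max c^T x s.t. A x <= b, x >= 0' is:
  Dual:  min b^T y  s.t.  A^T y >= c,  y >= 0.

So the dual LP is:
  minimize  10y1 + 5y2 + 17y3 + 29y4
  subject to:
    y1 + 3y3 + 3y4 >= 5
    y2 + 3y3 + 3y4 >= 5
    y1, y2, y3, y4 >= 0

Solving the primal: x* = (5.6667, 0).
  primal value c^T x* = 28.3333.
Solving the dual: y* = (0, 0, 1.6667, 0).
  dual value b^T y* = 28.3333.
Strong duality: c^T x* = b^T y*. Confirmed.

28.3333


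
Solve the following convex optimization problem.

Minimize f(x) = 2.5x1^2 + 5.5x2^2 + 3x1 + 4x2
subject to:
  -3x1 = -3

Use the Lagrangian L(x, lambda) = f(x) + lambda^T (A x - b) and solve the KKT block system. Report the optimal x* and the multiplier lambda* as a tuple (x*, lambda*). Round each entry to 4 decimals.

Form the Lagrangian:
  L(x, lambda) = (1/2) x^T Q x + c^T x + lambda^T (A x - b)
Stationarity (grad_x L = 0): Q x + c + A^T lambda = 0.
Primal feasibility: A x = b.

This gives the KKT block system:
  [ Q   A^T ] [ x     ]   [-c ]
  [ A    0  ] [ lambda ] = [ b ]

Solving the linear system:
  x*      = (1, -0.3636)
  lambda* = (2.6667)
  f(x*)   = 4.7727

x* = (1, -0.3636), lambda* = (2.6667)


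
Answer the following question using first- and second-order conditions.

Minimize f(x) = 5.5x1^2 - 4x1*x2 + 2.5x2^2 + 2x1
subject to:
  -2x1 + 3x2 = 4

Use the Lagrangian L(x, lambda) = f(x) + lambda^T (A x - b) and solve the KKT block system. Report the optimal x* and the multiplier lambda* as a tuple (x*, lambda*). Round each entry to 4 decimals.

Form the Lagrangian:
  L(x, lambda) = (1/2) x^T Q x + c^T x + lambda^T (A x - b)
Stationarity (grad_x L = 0): Q x + c + A^T lambda = 0.
Primal feasibility: A x = b.

This gives the KKT block system:
  [ Q   A^T ] [ x     ]   [-c ]
  [ A    0  ] [ lambda ] = [ b ]

Solving the linear system:
  x*      = (-0.1408, 1.2394)
  lambda* = (-2.2535)
  f(x*)   = 4.3662

x* = (-0.1408, 1.2394), lambda* = (-2.2535)


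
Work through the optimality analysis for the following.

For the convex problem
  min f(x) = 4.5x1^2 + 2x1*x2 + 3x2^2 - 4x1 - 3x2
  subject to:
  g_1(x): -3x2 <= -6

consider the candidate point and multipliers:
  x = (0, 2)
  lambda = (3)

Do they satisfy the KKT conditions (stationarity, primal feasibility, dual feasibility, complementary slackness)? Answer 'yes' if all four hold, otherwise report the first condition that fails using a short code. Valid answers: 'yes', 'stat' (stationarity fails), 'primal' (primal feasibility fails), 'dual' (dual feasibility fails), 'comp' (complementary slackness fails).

Gradient of f: grad f(x) = Q x + c = (0, 9)
Constraint values g_i(x) = a_i^T x - b_i:
  g_1((0, 2)) = 0
Stationarity residual: grad f(x) + sum_i lambda_i a_i = (0, 0)
  -> stationarity OK
Primal feasibility (all g_i <= 0): OK
Dual feasibility (all lambda_i >= 0): OK
Complementary slackness (lambda_i * g_i(x) = 0 for all i): OK

Verdict: yes, KKT holds.

yes


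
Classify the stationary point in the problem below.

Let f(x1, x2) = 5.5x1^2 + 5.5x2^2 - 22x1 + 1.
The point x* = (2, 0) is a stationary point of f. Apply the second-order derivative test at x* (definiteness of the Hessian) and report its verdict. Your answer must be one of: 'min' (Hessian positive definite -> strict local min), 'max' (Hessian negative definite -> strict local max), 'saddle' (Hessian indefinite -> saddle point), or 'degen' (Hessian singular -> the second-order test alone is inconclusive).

Compute the Hessian H = grad^2 f:
  H = [[11, 0], [0, 11]]
Verify stationarity: grad f(x*) = H x* + g = (0, 0).
Eigenvalues of H: 11, 11.
Both eigenvalues > 0, so H is positive definite -> x* is a strict local min.

min


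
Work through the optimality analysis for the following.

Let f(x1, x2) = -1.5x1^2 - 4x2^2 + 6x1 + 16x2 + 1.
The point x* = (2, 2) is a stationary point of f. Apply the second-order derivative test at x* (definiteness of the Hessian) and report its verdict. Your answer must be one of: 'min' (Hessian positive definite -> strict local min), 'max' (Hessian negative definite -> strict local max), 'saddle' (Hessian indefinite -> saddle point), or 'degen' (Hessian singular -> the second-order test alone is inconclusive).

Compute the Hessian H = grad^2 f:
  H = [[-3, 0], [0, -8]]
Verify stationarity: grad f(x*) = H x* + g = (0, 0).
Eigenvalues of H: -8, -3.
Both eigenvalues < 0, so H is negative definite -> x* is a strict local max.

max


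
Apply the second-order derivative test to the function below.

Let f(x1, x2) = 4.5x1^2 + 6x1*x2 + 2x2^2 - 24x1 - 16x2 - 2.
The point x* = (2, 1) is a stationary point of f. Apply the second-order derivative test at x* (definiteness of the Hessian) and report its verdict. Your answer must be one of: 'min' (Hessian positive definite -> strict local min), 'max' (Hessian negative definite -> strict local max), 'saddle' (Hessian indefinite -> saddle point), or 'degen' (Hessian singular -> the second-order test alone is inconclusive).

Compute the Hessian H = grad^2 f:
  H = [[9, 6], [6, 4]]
Verify stationarity: grad f(x*) = H x* + g = (0, 0).
Eigenvalues of H: 0, 13.
H has a zero eigenvalue (singular; positive semidefinite but not definite), so H is neither positive definite, negative definite, nor indefinite. The second-order test alone is inconclusive -> degen.
(Indeed, f is constant along the null direction of H through x*, so x* is not a strict local extremum.)

degen


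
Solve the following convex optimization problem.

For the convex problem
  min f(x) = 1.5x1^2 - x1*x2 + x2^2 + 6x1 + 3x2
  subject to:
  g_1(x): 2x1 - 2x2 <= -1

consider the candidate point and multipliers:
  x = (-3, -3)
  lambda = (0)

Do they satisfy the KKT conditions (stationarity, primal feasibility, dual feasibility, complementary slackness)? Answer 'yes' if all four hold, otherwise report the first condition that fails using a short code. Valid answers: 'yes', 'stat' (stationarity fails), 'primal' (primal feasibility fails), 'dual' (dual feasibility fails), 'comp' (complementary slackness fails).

Gradient of f: grad f(x) = Q x + c = (0, 0)
Constraint values g_i(x) = a_i^T x - b_i:
  g_1((-3, -3)) = 1
Stationarity residual: grad f(x) + sum_i lambda_i a_i = (0, 0)
  -> stationarity OK
Primal feasibility (all g_i <= 0): FAILS
Dual feasibility (all lambda_i >= 0): OK
Complementary slackness (lambda_i * g_i(x) = 0 for all i): OK

Verdict: the first failing condition is primal_feasibility -> primal.

primal


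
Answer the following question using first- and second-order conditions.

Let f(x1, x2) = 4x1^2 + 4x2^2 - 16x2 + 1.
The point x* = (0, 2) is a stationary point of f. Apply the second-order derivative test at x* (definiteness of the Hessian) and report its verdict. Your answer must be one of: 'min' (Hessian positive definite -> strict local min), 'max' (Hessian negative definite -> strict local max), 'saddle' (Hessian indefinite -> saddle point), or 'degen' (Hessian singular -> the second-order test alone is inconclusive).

Compute the Hessian H = grad^2 f:
  H = [[8, 0], [0, 8]]
Verify stationarity: grad f(x*) = H x* + g = (0, 0).
Eigenvalues of H: 8, 8.
Both eigenvalues > 0, so H is positive definite -> x* is a strict local min.

min


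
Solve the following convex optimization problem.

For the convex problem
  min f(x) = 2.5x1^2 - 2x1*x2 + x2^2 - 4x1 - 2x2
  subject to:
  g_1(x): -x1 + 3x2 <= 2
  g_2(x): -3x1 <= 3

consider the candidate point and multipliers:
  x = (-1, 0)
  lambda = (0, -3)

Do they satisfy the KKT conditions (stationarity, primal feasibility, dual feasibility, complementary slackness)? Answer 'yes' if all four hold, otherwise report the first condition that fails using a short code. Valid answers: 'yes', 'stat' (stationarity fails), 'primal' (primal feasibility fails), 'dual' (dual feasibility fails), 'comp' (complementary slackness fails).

Gradient of f: grad f(x) = Q x + c = (-9, 0)
Constraint values g_i(x) = a_i^T x - b_i:
  g_1((-1, 0)) = -1
  g_2((-1, 0)) = 0
Stationarity residual: grad f(x) + sum_i lambda_i a_i = (0, 0)
  -> stationarity OK
Primal feasibility (all g_i <= 0): OK
Dual feasibility (all lambda_i >= 0): FAILS
Complementary slackness (lambda_i * g_i(x) = 0 for all i): OK

Verdict: the first failing condition is dual_feasibility -> dual.

dual


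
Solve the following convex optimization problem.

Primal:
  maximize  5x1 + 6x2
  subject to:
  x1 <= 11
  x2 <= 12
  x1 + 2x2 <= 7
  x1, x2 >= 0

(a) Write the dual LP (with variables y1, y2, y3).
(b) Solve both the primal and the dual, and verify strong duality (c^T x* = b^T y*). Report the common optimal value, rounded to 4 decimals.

The standard primal-dual pair for 'max c^T x s.t. A x <= b, x >= 0' is:
  Dual:  min b^T y  s.t.  A^T y >= c,  y >= 0.

So the dual LP is:
  minimize  11y1 + 12y2 + 7y3
  subject to:
    y1 + y3 >= 5
    y2 + 2y3 >= 6
    y1, y2, y3 >= 0

Solving the primal: x* = (7, 0).
  primal value c^T x* = 35.
Solving the dual: y* = (0, 0, 5).
  dual value b^T y* = 35.
Strong duality: c^T x* = b^T y*. Confirmed.

35


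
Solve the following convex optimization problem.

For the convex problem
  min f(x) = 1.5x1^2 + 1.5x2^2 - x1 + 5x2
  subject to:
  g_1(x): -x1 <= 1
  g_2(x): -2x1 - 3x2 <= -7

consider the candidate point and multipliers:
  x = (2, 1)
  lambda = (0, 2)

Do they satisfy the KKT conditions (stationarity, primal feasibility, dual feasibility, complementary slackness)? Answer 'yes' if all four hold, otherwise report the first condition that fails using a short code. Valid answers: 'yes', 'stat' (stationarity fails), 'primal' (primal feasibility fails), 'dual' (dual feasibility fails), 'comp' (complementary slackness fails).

Gradient of f: grad f(x) = Q x + c = (5, 8)
Constraint values g_i(x) = a_i^T x - b_i:
  g_1((2, 1)) = -3
  g_2((2, 1)) = 0
Stationarity residual: grad f(x) + sum_i lambda_i a_i = (1, 2)
  -> stationarity FAILS
Primal feasibility (all g_i <= 0): OK
Dual feasibility (all lambda_i >= 0): OK
Complementary slackness (lambda_i * g_i(x) = 0 for all i): OK

Verdict: the first failing condition is stationarity -> stat.

stat


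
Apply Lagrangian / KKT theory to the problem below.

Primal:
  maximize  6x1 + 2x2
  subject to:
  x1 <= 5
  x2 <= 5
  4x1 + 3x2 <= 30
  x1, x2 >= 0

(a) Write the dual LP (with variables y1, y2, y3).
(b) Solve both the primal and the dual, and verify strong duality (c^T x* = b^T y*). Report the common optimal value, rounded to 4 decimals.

The standard primal-dual pair for 'max c^T x s.t. A x <= b, x >= 0' is:
  Dual:  min b^T y  s.t.  A^T y >= c,  y >= 0.

So the dual LP is:
  minimize  5y1 + 5y2 + 30y3
  subject to:
    y1 + 4y3 >= 6
    y2 + 3y3 >= 2
    y1, y2, y3 >= 0

Solving the primal: x* = (5, 3.3333).
  primal value c^T x* = 36.6667.
Solving the dual: y* = (3.3333, 0, 0.6667).
  dual value b^T y* = 36.6667.
Strong duality: c^T x* = b^T y*. Confirmed.

36.6667


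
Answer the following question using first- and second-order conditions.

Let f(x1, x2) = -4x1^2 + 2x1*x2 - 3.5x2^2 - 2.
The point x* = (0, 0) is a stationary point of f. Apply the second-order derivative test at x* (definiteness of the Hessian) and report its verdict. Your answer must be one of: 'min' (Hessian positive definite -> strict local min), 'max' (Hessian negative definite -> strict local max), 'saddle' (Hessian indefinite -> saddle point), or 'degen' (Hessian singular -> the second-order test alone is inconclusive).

Compute the Hessian H = grad^2 f:
  H = [[-8, 2], [2, -7]]
Verify stationarity: grad f(x*) = H x* + g = (0, 0).
Eigenvalues of H: -9.5616, -5.4384.
Both eigenvalues < 0, so H is negative definite -> x* is a strict local max.

max


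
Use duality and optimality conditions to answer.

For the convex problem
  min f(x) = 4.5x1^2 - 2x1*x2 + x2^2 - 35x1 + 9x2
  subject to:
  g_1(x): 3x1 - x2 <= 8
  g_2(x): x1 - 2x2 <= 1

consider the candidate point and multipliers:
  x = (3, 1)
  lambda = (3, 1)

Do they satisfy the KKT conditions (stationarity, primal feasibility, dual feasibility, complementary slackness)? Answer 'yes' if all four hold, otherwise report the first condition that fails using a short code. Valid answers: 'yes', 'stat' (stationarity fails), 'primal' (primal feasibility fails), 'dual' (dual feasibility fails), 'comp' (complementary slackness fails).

Gradient of f: grad f(x) = Q x + c = (-10, 5)
Constraint values g_i(x) = a_i^T x - b_i:
  g_1((3, 1)) = 0
  g_2((3, 1)) = 0
Stationarity residual: grad f(x) + sum_i lambda_i a_i = (0, 0)
  -> stationarity OK
Primal feasibility (all g_i <= 0): OK
Dual feasibility (all lambda_i >= 0): OK
Complementary slackness (lambda_i * g_i(x) = 0 for all i): OK

Verdict: yes, KKT holds.

yes


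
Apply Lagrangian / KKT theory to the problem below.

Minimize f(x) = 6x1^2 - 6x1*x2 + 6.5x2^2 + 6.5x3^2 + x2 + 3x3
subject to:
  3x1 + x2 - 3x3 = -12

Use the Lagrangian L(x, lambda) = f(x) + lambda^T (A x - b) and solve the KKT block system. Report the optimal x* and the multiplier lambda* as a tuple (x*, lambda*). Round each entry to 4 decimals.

Form the Lagrangian:
  L(x, lambda) = (1/2) x^T Q x + c^T x + lambda^T (A x - b)
Stationarity (grad_x L = 0): Q x + c + A^T lambda = 0.
Primal feasibility: A x = b.

This gives the KKT block system:
  [ Q   A^T ] [ x     ]   [-c ]
  [ A    0  ] [ lambda ] = [ b ]

Solving the linear system:
  x*      = (-2.307, -1.6047, 1.1581)
  lambda* = (6.0186)
  f(x*)   = 37.0465

x* = (-2.307, -1.6047, 1.1581), lambda* = (6.0186)


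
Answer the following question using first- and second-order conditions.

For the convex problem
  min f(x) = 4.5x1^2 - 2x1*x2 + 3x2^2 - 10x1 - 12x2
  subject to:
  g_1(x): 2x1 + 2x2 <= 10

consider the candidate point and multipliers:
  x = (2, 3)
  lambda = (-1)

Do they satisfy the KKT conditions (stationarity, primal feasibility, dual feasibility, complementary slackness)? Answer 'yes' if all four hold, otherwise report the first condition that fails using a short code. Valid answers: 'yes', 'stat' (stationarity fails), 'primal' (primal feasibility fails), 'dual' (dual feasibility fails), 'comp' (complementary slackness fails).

Gradient of f: grad f(x) = Q x + c = (2, 2)
Constraint values g_i(x) = a_i^T x - b_i:
  g_1((2, 3)) = 0
Stationarity residual: grad f(x) + sum_i lambda_i a_i = (0, 0)
  -> stationarity OK
Primal feasibility (all g_i <= 0): OK
Dual feasibility (all lambda_i >= 0): FAILS
Complementary slackness (lambda_i * g_i(x) = 0 for all i): OK

Verdict: the first failing condition is dual_feasibility -> dual.

dual


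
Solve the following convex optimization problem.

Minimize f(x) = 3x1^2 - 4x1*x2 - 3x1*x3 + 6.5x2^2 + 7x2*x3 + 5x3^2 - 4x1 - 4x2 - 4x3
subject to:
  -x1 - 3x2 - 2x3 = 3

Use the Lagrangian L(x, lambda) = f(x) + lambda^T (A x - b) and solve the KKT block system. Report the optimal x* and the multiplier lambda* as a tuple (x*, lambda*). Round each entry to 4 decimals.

Form the Lagrangian:
  L(x, lambda) = (1/2) x^T Q x + c^T x + lambda^T (A x - b)
Stationarity (grad_x L = 0): Q x + c + A^T lambda = 0.
Primal feasibility: A x = b.

This gives the KKT block system:
  [ Q   A^T ] [ x     ]   [-c ]
  [ A    0  ] [ lambda ] = [ b ]

Solving the linear system:
  x*      = (-0.5597, -0.7918, -0.0324)
  lambda* = (-4.0939)
  f(x*)   = 8.9087

x* = (-0.5597, -0.7918, -0.0324), lambda* = (-4.0939)


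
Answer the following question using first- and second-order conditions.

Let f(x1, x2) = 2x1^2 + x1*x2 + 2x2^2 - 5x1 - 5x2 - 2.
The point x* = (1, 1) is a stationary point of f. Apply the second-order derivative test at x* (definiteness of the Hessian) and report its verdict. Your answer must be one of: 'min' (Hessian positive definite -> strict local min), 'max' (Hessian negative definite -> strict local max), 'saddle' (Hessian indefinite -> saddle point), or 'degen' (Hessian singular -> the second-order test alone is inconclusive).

Compute the Hessian H = grad^2 f:
  H = [[4, 1], [1, 4]]
Verify stationarity: grad f(x*) = H x* + g = (0, 0).
Eigenvalues of H: 3, 5.
Both eigenvalues > 0, so H is positive definite -> x* is a strict local min.

min


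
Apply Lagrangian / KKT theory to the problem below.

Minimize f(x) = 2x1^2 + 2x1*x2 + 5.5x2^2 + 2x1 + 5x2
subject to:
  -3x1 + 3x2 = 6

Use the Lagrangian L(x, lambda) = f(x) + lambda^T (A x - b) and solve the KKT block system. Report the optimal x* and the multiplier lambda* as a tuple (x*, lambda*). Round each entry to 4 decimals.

Form the Lagrangian:
  L(x, lambda) = (1/2) x^T Q x + c^T x + lambda^T (A x - b)
Stationarity (grad_x L = 0): Q x + c + A^T lambda = 0.
Primal feasibility: A x = b.

This gives the KKT block system:
  [ Q   A^T ] [ x     ]   [-c ]
  [ A    0  ] [ lambda ] = [ b ]

Solving the linear system:
  x*      = (-1.7368, 0.2632)
  lambda* = (-1.4737)
  f(x*)   = 3.3421

x* = (-1.7368, 0.2632), lambda* = (-1.4737)


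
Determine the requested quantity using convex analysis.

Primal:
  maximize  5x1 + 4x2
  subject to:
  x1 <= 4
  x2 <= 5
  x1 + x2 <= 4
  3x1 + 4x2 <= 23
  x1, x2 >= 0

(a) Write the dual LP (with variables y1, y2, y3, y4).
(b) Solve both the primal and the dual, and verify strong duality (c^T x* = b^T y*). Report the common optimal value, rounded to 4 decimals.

The standard primal-dual pair for 'max c^T x s.t. A x <= b, x >= 0' is:
  Dual:  min b^T y  s.t.  A^T y >= c,  y >= 0.

So the dual LP is:
  minimize  4y1 + 5y2 + 4y3 + 23y4
  subject to:
    y1 + y3 + 3y4 >= 5
    y2 + y3 + 4y4 >= 4
    y1, y2, y3, y4 >= 0

Solving the primal: x* = (4, 0).
  primal value c^T x* = 20.
Solving the dual: y* = (1, 0, 4, 0).
  dual value b^T y* = 20.
Strong duality: c^T x* = b^T y*. Confirmed.

20


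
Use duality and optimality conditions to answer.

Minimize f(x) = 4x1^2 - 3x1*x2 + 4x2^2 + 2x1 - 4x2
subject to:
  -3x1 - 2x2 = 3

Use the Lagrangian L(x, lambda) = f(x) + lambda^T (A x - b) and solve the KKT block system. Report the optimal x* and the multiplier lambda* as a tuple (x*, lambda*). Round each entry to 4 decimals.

Form the Lagrangian:
  L(x, lambda) = (1/2) x^T Q x + c^T x + lambda^T (A x - b)
Stationarity (grad_x L = 0): Q x + c + A^T lambda = 0.
Primal feasibility: A x = b.

This gives the KKT block system:
  [ Q   A^T ] [ x     ]   [-c ]
  [ A    0  ] [ lambda ] = [ b ]

Solving the linear system:
  x*      = (-0.8714, -0.1929)
  lambda* = (-1.4643)
  f(x*)   = 1.7107

x* = (-0.8714, -0.1929), lambda* = (-1.4643)


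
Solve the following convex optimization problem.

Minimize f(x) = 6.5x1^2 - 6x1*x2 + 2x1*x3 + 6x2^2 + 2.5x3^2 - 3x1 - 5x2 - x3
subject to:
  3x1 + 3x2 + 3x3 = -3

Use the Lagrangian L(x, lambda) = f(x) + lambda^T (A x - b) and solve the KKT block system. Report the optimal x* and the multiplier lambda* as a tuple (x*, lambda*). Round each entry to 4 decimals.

Form the Lagrangian:
  L(x, lambda) = (1/2) x^T Q x + c^T x + lambda^T (A x - b)
Stationarity (grad_x L = 0): Q x + c + A^T lambda = 0.
Primal feasibility: A x = b.

This gives the KKT block system:
  [ Q   A^T ] [ x     ]   [-c ]
  [ A    0  ] [ lambda ] = [ b ]

Solving the linear system:
  x*      = (-0.0873, -0.0742, -0.8384)
  lambda* = (1.7889)
  f(x*)   = 3.4192

x* = (-0.0873, -0.0742, -0.8384), lambda* = (1.7889)


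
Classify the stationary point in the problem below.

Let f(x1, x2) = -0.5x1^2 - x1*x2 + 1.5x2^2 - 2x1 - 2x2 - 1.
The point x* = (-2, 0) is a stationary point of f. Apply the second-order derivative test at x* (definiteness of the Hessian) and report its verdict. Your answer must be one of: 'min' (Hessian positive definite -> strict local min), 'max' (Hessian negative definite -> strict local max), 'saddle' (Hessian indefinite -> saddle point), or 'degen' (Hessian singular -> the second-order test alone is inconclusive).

Compute the Hessian H = grad^2 f:
  H = [[-1, -1], [-1, 3]]
Verify stationarity: grad f(x*) = H x* + g = (0, 0).
Eigenvalues of H: -1.2361, 3.2361.
Eigenvalues have mixed signs, so H is indefinite -> x* is a saddle point.

saddle


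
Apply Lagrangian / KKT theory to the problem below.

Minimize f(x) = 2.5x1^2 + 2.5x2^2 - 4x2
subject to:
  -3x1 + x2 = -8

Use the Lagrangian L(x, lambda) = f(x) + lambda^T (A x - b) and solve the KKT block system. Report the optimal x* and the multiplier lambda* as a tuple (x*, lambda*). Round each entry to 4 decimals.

Form the Lagrangian:
  L(x, lambda) = (1/2) x^T Q x + c^T x + lambda^T (A x - b)
Stationarity (grad_x L = 0): Q x + c + A^T lambda = 0.
Primal feasibility: A x = b.

This gives the KKT block system:
  [ Q   A^T ] [ x     ]   [-c ]
  [ A    0  ] [ lambda ] = [ b ]

Solving the linear system:
  x*      = (2.64, -0.08)
  lambda* = (4.4)
  f(x*)   = 17.76

x* = (2.64, -0.08), lambda* = (4.4)


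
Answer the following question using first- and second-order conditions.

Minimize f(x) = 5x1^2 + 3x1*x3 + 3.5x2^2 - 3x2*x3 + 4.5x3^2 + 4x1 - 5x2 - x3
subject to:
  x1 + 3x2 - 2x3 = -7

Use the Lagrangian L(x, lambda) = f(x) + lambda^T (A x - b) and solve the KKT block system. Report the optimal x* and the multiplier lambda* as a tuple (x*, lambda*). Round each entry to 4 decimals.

Form the Lagrangian:
  L(x, lambda) = (1/2) x^T Q x + c^T x + lambda^T (A x - b)
Stationarity (grad_x L = 0): Q x + c + A^T lambda = 0.
Primal feasibility: A x = b.

This gives the KKT block system:
  [ Q   A^T ] [ x     ]   [-c ]
  [ A    0  ] [ lambda ] = [ b ]

Solving the linear system:
  x*      = (-1.3533, -0.9345, 1.4216)
  lambda* = (5.2688)
  f(x*)   = 17.3595

x* = (-1.3533, -0.9345, 1.4216), lambda* = (5.2688)


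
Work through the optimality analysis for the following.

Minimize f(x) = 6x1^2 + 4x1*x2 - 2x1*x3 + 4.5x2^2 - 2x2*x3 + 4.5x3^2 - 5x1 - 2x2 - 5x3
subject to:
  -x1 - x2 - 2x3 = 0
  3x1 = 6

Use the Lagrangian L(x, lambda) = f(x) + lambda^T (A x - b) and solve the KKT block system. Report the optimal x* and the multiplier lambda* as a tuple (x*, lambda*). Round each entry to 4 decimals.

Form the Lagrangian:
  L(x, lambda) = (1/2) x^T Q x + c^T x + lambda^T (A x - b)
Stationarity (grad_x L = 0): Q x + c + A^T lambda = 0.
Primal feasibility: A x = b.

This gives the KKT block system:
  [ Q   A^T ] [ x     ]   [-c ]
  [ A    0  ] [ lambda ] = [ b ]

Solving the linear system:
  x*      = (2, -1.283, -0.3585)
  lambda* = (-4.8302, -6.4717)
  f(x*)   = 16.5943

x* = (2, -1.283, -0.3585), lambda* = (-4.8302, -6.4717)


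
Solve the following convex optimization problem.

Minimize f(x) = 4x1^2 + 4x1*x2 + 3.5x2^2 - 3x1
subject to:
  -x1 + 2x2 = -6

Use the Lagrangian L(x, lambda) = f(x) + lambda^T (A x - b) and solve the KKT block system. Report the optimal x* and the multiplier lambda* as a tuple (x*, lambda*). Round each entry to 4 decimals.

Form the Lagrangian:
  L(x, lambda) = (1/2) x^T Q x + c^T x + lambda^T (A x - b)
Stationarity (grad_x L = 0): Q x + c + A^T lambda = 0.
Primal feasibility: A x = b.

This gives the KKT block system:
  [ Q   A^T ] [ x     ]   [-c ]
  [ A    0  ] [ lambda ] = [ b ]

Solving the linear system:
  x*      = (1.8545, -2.0727)
  lambda* = (3.5455)
  f(x*)   = 7.8545

x* = (1.8545, -2.0727), lambda* = (3.5455)


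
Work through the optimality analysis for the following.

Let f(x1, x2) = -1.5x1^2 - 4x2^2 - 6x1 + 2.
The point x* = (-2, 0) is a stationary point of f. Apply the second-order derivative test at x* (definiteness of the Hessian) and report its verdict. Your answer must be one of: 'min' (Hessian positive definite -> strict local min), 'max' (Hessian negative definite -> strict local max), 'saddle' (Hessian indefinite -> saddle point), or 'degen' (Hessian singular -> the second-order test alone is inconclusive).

Compute the Hessian H = grad^2 f:
  H = [[-3, 0], [0, -8]]
Verify stationarity: grad f(x*) = H x* + g = (0, 0).
Eigenvalues of H: -8, -3.
Both eigenvalues < 0, so H is negative definite -> x* is a strict local max.

max


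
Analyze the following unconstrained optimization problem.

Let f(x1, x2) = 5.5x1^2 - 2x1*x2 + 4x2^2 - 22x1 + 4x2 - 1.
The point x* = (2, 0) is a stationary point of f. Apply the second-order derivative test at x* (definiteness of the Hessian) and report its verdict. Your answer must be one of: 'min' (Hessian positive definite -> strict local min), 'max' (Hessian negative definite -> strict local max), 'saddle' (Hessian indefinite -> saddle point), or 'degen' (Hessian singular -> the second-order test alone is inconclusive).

Compute the Hessian H = grad^2 f:
  H = [[11, -2], [-2, 8]]
Verify stationarity: grad f(x*) = H x* + g = (0, 0).
Eigenvalues of H: 7, 12.
Both eigenvalues > 0, so H is positive definite -> x* is a strict local min.

min


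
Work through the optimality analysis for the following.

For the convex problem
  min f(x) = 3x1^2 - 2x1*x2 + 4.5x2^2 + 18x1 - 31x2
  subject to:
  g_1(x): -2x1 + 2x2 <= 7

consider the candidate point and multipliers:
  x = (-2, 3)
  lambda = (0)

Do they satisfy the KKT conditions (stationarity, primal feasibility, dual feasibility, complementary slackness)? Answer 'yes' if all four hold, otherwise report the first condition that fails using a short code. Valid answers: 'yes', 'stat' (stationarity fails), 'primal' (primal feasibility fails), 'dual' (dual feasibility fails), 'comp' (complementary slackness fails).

Gradient of f: grad f(x) = Q x + c = (0, 0)
Constraint values g_i(x) = a_i^T x - b_i:
  g_1((-2, 3)) = 3
Stationarity residual: grad f(x) + sum_i lambda_i a_i = (0, 0)
  -> stationarity OK
Primal feasibility (all g_i <= 0): FAILS
Dual feasibility (all lambda_i >= 0): OK
Complementary slackness (lambda_i * g_i(x) = 0 for all i): OK

Verdict: the first failing condition is primal_feasibility -> primal.

primal


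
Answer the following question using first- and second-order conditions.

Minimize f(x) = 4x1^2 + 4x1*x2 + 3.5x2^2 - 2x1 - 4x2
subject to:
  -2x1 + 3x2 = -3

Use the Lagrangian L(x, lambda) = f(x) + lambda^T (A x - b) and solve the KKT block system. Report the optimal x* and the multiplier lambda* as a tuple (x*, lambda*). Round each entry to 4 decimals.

Form the Lagrangian:
  L(x, lambda) = (1/2) x^T Q x + c^T x + lambda^T (A x - b)
Stationarity (grad_x L = 0): Q x + c + A^T lambda = 0.
Primal feasibility: A x = b.

This gives the KKT block system:
  [ Q   A^T ] [ x     ]   [-c ]
  [ A    0  ] [ lambda ] = [ b ]

Solving the linear system:
  x*      = (0.8108, -0.4595)
  lambda* = (1.3243)
  f(x*)   = 2.0946

x* = (0.8108, -0.4595), lambda* = (1.3243)


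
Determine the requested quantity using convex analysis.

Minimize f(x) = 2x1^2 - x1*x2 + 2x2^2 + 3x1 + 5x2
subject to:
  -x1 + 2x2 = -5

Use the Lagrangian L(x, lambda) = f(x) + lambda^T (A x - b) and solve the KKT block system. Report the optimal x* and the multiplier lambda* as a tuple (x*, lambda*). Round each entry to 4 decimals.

Form the Lagrangian:
  L(x, lambda) = (1/2) x^T Q x + c^T x + lambda^T (A x - b)
Stationarity (grad_x L = 0): Q x + c + A^T lambda = 0.
Primal feasibility: A x = b.

This gives the KKT block system:
  [ Q   A^T ] [ x     ]   [-c ]
  [ A    0  ] [ lambda ] = [ b ]

Solving the linear system:
  x*      = (-0.75, -2.875)
  lambda* = (2.875)
  f(x*)   = -1.125

x* = (-0.75, -2.875), lambda* = (2.875)


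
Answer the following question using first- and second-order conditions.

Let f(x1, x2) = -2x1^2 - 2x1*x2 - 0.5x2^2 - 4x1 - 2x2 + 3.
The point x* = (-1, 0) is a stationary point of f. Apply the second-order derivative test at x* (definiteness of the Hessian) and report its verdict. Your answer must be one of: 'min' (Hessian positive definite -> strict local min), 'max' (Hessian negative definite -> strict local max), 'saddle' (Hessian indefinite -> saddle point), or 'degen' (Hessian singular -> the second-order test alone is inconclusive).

Compute the Hessian H = grad^2 f:
  H = [[-4, -2], [-2, -1]]
Verify stationarity: grad f(x*) = H x* + g = (0, 0).
Eigenvalues of H: -5, 0.
H has a zero eigenvalue (singular; negative semidefinite but not definite), so H is neither positive definite, negative definite, nor indefinite. The second-order test alone is inconclusive -> degen.
(Indeed, f is constant along the null direction of H through x*, so x* is not a strict local extremum.)

degen


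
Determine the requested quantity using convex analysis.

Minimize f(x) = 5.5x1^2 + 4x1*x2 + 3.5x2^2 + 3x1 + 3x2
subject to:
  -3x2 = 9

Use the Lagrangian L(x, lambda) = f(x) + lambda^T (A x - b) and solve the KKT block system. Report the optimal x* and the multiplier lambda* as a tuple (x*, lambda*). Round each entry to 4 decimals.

Form the Lagrangian:
  L(x, lambda) = (1/2) x^T Q x + c^T x + lambda^T (A x - b)
Stationarity (grad_x L = 0): Q x + c + A^T lambda = 0.
Primal feasibility: A x = b.

This gives the KKT block system:
  [ Q   A^T ] [ x     ]   [-c ]
  [ A    0  ] [ lambda ] = [ b ]

Solving the linear system:
  x*      = (0.8182, -3)
  lambda* = (-4.9091)
  f(x*)   = 18.8182

x* = (0.8182, -3), lambda* = (-4.9091)


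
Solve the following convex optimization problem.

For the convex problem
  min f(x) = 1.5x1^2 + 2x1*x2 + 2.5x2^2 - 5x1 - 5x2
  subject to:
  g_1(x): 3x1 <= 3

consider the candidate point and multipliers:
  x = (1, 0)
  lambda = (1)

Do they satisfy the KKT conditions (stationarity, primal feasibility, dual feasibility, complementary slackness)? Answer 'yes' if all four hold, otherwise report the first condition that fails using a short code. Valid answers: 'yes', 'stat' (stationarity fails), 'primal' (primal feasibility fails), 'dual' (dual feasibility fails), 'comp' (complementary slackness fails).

Gradient of f: grad f(x) = Q x + c = (-2, -3)
Constraint values g_i(x) = a_i^T x - b_i:
  g_1((1, 0)) = 0
Stationarity residual: grad f(x) + sum_i lambda_i a_i = (1, -3)
  -> stationarity FAILS
Primal feasibility (all g_i <= 0): OK
Dual feasibility (all lambda_i >= 0): OK
Complementary slackness (lambda_i * g_i(x) = 0 for all i): OK

Verdict: the first failing condition is stationarity -> stat.

stat


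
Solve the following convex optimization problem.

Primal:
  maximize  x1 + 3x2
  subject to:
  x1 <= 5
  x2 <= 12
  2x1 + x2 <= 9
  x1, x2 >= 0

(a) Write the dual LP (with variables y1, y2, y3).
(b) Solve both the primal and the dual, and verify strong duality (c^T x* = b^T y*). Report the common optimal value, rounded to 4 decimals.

The standard primal-dual pair for 'max c^T x s.t. A x <= b, x >= 0' is:
  Dual:  min b^T y  s.t.  A^T y >= c,  y >= 0.

So the dual LP is:
  minimize  5y1 + 12y2 + 9y3
  subject to:
    y1 + 2y3 >= 1
    y2 + y3 >= 3
    y1, y2, y3 >= 0

Solving the primal: x* = (0, 9).
  primal value c^T x* = 27.
Solving the dual: y* = (0, 0, 3).
  dual value b^T y* = 27.
Strong duality: c^T x* = b^T y*. Confirmed.

27


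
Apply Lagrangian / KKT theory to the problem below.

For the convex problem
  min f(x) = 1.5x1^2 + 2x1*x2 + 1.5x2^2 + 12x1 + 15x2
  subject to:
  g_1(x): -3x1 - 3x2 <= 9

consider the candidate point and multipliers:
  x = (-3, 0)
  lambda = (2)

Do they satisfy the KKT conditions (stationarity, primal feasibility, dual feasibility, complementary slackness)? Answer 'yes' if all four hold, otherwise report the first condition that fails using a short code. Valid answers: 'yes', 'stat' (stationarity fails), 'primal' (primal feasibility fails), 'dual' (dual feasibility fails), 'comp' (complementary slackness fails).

Gradient of f: grad f(x) = Q x + c = (3, 9)
Constraint values g_i(x) = a_i^T x - b_i:
  g_1((-3, 0)) = 0
Stationarity residual: grad f(x) + sum_i lambda_i a_i = (-3, 3)
  -> stationarity FAILS
Primal feasibility (all g_i <= 0): OK
Dual feasibility (all lambda_i >= 0): OK
Complementary slackness (lambda_i * g_i(x) = 0 for all i): OK

Verdict: the first failing condition is stationarity -> stat.

stat


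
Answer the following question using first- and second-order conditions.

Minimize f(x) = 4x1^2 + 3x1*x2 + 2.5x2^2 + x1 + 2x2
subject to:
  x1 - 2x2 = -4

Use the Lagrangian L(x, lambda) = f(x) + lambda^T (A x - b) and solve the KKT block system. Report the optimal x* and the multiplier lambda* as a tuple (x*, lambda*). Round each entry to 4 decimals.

Form the Lagrangian:
  L(x, lambda) = (1/2) x^T Q x + c^T x + lambda^T (A x - b)
Stationarity (grad_x L = 0): Q x + c + A^T lambda = 0.
Primal feasibility: A x = b.

This gives the KKT block system:
  [ Q   A^T ] [ x     ]   [-c ]
  [ A    0  ] [ lambda ] = [ b ]

Solving the linear system:
  x*      = (-1.0612, 1.4694)
  lambda* = (3.0816)
  f(x*)   = 7.102

x* = (-1.0612, 1.4694), lambda* = (3.0816)


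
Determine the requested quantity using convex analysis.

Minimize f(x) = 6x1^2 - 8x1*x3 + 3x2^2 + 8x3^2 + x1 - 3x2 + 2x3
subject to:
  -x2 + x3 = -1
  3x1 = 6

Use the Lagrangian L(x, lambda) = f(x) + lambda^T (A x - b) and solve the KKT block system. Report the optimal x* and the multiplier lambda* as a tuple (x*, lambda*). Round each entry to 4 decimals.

Form the Lagrangian:
  L(x, lambda) = (1/2) x^T Q x + c^T x + lambda^T (A x - b)
Stationarity (grad_x L = 0): Q x + c + A^T lambda = 0.
Primal feasibility: A x = b.

This gives the KKT block system:
  [ Q   A^T ] [ x     ]   [-c ]
  [ A    0  ] [ lambda ] = [ b ]

Solving the linear system:
  x*      = (2, 1.5, 0.5)
  lambda* = (6, -7)
  f(x*)   = 23.25

x* = (2, 1.5, 0.5), lambda* = (6, -7)
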